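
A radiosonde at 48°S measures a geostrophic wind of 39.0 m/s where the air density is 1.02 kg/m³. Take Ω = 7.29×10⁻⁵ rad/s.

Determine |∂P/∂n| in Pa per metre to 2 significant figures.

Coriolis parameter at 48°S:
f = 2Ω sin φ = 2 × 7.29×10⁻⁵ × sin 48° = 1.08×10⁻⁴ s⁻¹
Geostrophic balance rearranged: |∂P/∂n| = f ρ V_g
|∂P/∂n| = 1.08×10⁻⁴ × 1.02 × 39.0 = 4.31×10⁻³ Pa/m

4.3×10⁻³ Pa/m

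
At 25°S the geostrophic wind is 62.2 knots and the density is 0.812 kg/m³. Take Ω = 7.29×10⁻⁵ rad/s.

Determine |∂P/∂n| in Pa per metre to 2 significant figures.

1.6×10⁻³ Pa/m

Coriolis parameter at 25°S:
f = 2Ω sin φ = 2 × 7.29×10⁻⁵ × sin 25° = 6.16×10⁻⁵ s⁻¹
Wind speed in SI: 62.2 knots = 32.0 m/s
Geostrophic balance rearranged: |∂P/∂n| = f ρ V_g
|∂P/∂n| = 6.16×10⁻⁵ × 0.812 × 32.0 = 1.60×10⁻³ Pa/m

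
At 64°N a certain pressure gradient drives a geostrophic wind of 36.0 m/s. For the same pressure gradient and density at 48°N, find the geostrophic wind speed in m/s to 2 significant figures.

44 m/s

With the same pressure gradient and density, V_g ∝ 1/f ∝ 1/sin φ.
V₂ = V₁ · sin φ₁ / sin φ₂ = 36.0 × sin 64° / sin 48°
V₂ = 36.0 × 0.8988/0.7431 = 44 m/s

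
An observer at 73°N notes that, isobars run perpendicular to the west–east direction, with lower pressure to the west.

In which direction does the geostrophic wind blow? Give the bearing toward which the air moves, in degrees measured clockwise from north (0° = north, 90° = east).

The pressure-gradient force points toward the west (bearing 270°).
Geostrophic balance: in the Northern Hemisphere the Coriolis force deflects motion to the right, so the geostrophic wind blows 90° to the right of the pressure-gradient force (low pressure on the left).
Rotating 270° by 90° clockwise gives 000° — the wind blows toward the north.

000°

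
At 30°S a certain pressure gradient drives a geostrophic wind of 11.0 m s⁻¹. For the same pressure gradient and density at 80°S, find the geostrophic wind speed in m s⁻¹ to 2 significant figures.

With the same pressure gradient and density, V_g ∝ 1/f ∝ 1/sin φ.
V₂ = V₁ · sin φ₁ / sin φ₂ = 11.0 × sin 30° / sin 80°
V₂ = 11.0 × 0.5000/0.9848 = 5.6 m s⁻¹

5.6 m s⁻¹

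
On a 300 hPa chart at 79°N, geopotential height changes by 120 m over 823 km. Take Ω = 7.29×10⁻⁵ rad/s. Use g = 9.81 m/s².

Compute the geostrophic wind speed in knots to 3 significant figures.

Coriolis parameter at 79°N:
f = 2Ω sin φ = 2 × 7.29×10⁻⁵ × sin 79° = 1.43×10⁻⁴ s⁻¹
Height gradient: |∂Z/∂n| = 120 m / 823000 m = 1.46×10⁻⁴
On a pressure surface, geostrophic balance gives V_g = (g/f)|∂Z/∂n|:
V_g = 9.81 × 1.46×10⁻⁴ / 1.43×10⁻⁴ = 9.99 m/s
Converting: 9.99 m/s × 1.944 = 19.4 knots

19.4 knots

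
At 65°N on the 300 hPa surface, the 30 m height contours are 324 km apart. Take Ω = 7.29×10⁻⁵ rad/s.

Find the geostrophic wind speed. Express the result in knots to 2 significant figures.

Coriolis parameter at 65°N:
f = 2Ω sin φ = 2 × 7.29×10⁻⁵ × sin 65° = 1.32×10⁻⁴ s⁻¹
Height gradient: |∂Z/∂n| = 30 m / 324000 m = 9.26×10⁻⁵
On a pressure surface, geostrophic balance gives V_g = (g/f)|∂Z/∂n|:
V_g = 9.81 × 9.26×10⁻⁵ / 1.32×10⁻⁴ = 6.87 m/s
Converting: 6.87 m/s × 1.944 = 13 knots

13 knots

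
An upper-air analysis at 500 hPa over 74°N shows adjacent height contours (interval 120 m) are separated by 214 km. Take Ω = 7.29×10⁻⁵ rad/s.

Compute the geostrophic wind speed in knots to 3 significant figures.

Coriolis parameter at 74°N:
f = 2Ω sin φ = 2 × 7.29×10⁻⁵ × sin 74° = 1.40×10⁻⁴ s⁻¹
Height gradient: |∂Z/∂n| = 120 m / 214000 m = 5.61×10⁻⁴
On a pressure surface, geostrophic balance gives V_g = (g/f)|∂Z/∂n|:
V_g = 9.81 × 5.61×10⁻⁴ / 1.40×10⁻⁴ = 39.2 m/s
Converting: 39.2 m/s × 1.944 = 76.3 knots

76.3 knots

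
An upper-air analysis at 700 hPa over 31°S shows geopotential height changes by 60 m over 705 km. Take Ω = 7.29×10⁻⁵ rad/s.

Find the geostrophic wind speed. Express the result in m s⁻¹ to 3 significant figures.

Coriolis parameter at 31°S:
f = 2Ω sin φ = 2 × 7.29×10⁻⁵ × sin 31° = 7.51×10⁻⁵ s⁻¹
Height gradient: |∂Z/∂n| = 60 m / 705000 m = 8.51×10⁻⁵
On a pressure surface, geostrophic balance gives V_g = (g/f)|∂Z/∂n|:
V_g = 9.81 × 8.51×10⁻⁵ / 7.51×10⁻⁵ = 11.1 m/s

11.1 m s⁻¹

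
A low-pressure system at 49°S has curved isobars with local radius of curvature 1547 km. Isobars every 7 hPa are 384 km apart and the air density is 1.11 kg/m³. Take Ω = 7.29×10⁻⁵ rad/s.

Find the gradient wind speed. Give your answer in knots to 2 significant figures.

Coriolis parameter at 49°S:
f = 2Ω sin φ = 2 × 7.29×10⁻⁵ × sin 49° = 1.10×10⁻⁴ s⁻¹
Pressure gradient: |∂P/∂n| = 700 Pa / 384000 m = 1.82×10⁻³ Pa/m
Geostrophic speed: V_g = |∂P/∂n|/(fρ) = 1.82×10⁻³/(1.10×10⁻⁴ × 1.11) = 14.9 m/s
Around a low, centrifugal force acts outward with Coriolis, so pressure-gradient force balances both:
(1/ρ)|∂P/∂n| = fV + V²/R  →  V² + fR·V − fR·V_g = 0
With fR = 1.10×10⁻⁴ × 1547×10³ m = 170 m/s:
V = [−fR + √((fR)² + 4 fR V_g)]/2 = [−170 + √(170² + 4×170×14.9)]/2 = 13.8 m/s
Subgeostrophic (V < V_g = 14.9 m/s), as expected around a low.
Converting: 13.8 m/s × 1.944 = 27 knots

27 knots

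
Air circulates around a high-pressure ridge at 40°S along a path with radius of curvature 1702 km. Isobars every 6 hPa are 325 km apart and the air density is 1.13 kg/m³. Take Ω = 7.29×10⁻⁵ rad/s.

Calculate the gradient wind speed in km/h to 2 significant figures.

72 km/h

Coriolis parameter at 40°S:
f = 2Ω sin φ = 2 × 7.29×10⁻⁵ × sin 40° = 9.37×10⁻⁵ s⁻¹
Pressure gradient: |∂P/∂n| = 600 Pa / 325000 m = 1.85×10⁻³ Pa/m
Geostrophic speed: V_g = |∂P/∂n|/(fρ) = 1.85×10⁻³/(9.37×10⁻⁵ × 1.13) = 17.4 m/s
Around a high, pressure-gradient force acts outward with centrifugal, so Coriolis balances both:
fV = (1/ρ)|∂P/∂n| + V²/R  →  V² − fR·V + fR·V_g = 0
With fR = 9.37×10⁻⁵ × 1702×10³ m = 160 m/s:
V = [fR − √((fR)² − 4 fR V_g)]/2 = [160 − √(160² − 4×160×17.4)]/2 = 19.9 m/s
Supergeostrophic (V > V_g = 17.4 m/s), as expected around a high.
Converting: 19.9 m/s × 3.6 = 72 km/h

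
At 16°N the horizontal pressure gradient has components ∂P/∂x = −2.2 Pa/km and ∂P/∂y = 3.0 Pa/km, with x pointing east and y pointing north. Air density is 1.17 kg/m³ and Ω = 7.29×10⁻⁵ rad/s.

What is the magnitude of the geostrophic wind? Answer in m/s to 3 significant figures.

79.1 m/s

Coriolis parameter at 16°N:
f = 2Ω sin φ = 2 × 7.29×10⁻⁵ × sin 16° = 4.02×10⁻⁵ s⁻¹
Component geostrophic relations (x east, y north):
u_g = −(1/(fρ)) ∂P/∂y,  v_g = (1/(fρ)) ∂P/∂x
u_g = −(3.0×10⁻³)/(4.02×10⁻⁵ × 1.17) = −63.8 m/s;  v_g = (−2.2×10⁻³)/(4.02×10⁻⁵ × 1.17) = −46.8 m/s
|V_g| = √(u_g² + v_g²) = 79.1 m/s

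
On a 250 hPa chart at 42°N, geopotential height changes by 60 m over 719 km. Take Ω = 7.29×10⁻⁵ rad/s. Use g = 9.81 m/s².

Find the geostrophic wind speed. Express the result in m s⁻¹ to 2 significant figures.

8.4 m s⁻¹

Coriolis parameter at 42°N:
f = 2Ω sin φ = 2 × 7.29×10⁻⁵ × sin 42° = 9.76×10⁻⁵ s⁻¹
Height gradient: |∂Z/∂n| = 60 m / 719000 m = 8.34×10⁻⁵
On a pressure surface, geostrophic balance gives V_g = (g/f)|∂Z/∂n|:
V_g = 9.81 × 8.34×10⁻⁵ / 9.76×10⁻⁵ = 8.39 m/s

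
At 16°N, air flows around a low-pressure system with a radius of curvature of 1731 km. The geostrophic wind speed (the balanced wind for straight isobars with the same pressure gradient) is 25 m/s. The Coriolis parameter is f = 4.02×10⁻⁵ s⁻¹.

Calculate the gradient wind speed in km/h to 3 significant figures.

70.3 km/h

Around a low, centrifugal force acts outward with Coriolis, so pressure-gradient force balances both:
(1/ρ)|∂P/∂n| = fV + V²/R  →  V² + fR·V − fR·V_g = 0
With fR = 4.02×10⁻⁵ × 1731×10³ m = 69.6 m/s:
V = [−fR + √((fR)² + 4 fR V_g)]/2 = [−69.6 + √(69.6² + 4×69.6×25)]/2 = 19.5 m/s
Subgeostrophic (V < V_g = 25 m/s), as expected around a low.
Converting: 19.5 m/s × 3.6 = 70.3 km/h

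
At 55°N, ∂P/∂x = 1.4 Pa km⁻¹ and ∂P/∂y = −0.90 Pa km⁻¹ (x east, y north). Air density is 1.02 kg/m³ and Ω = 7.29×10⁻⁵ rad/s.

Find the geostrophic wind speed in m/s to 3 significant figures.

13.7 m/s

Coriolis parameter at 55°N:
f = 2Ω sin φ = 2 × 7.29×10⁻⁵ × sin 55° = 1.19×10⁻⁴ s⁻¹
Component geostrophic relations (x east, y north):
u_g = −(1/(fρ)) ∂P/∂y,  v_g = (1/(fρ)) ∂P/∂x
u_g = −(−0.90×10⁻³)/(1.19×10⁻⁴ × 1.02) = 7.39 m/s;  v_g = (1.4×10⁻³)/(1.19×10⁻⁴ × 1.02) = 11.5 m/s
|V_g| = √(u_g² + v_g²) = 13.7 m/s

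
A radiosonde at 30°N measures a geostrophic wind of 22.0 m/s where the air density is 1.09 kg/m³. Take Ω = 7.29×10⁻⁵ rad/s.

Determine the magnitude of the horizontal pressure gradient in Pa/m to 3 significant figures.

Coriolis parameter at 30°N:
f = 2Ω sin φ = 2 × 7.29×10⁻⁵ × sin 30° = 7.29×10⁻⁵ s⁻¹
Geostrophic balance rearranged: |∂P/∂n| = f ρ V_g
|∂P/∂n| = 7.29×10⁻⁵ × 1.09 × 22.0 = 1.75×10⁻³ Pa/m

1.75×10⁻³ Pa/m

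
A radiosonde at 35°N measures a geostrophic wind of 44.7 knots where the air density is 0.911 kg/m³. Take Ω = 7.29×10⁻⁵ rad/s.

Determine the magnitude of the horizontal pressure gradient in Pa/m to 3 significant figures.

Coriolis parameter at 35°N:
f = 2Ω sin φ = 2 × 7.29×10⁻⁵ × sin 35° = 8.36×10⁻⁵ s⁻¹
Wind speed in SI: 44.7 knots = 23.0 m/s
Geostrophic balance rearranged: |∂P/∂n| = f ρ V_g
|∂P/∂n| = 8.36×10⁻⁵ × 0.911 × 23.0 = 1.75×10⁻³ Pa/m

1.75×10⁻³ Pa/m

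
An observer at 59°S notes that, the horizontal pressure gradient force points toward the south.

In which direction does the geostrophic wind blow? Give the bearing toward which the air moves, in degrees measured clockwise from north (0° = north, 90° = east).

090°

The pressure-gradient force points toward the south (bearing 180°).
Geostrophic balance: in the Southern Hemisphere the Coriolis force deflects motion to the left, so the geostrophic wind blows 90° to the left of the pressure-gradient force (low pressure on the right).
Rotating 180° by 90° counterclockwise gives 090° — the wind blows toward the east.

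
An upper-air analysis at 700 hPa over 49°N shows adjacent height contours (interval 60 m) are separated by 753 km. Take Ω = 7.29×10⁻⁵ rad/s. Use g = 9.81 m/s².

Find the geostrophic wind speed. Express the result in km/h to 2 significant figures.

Coriolis parameter at 49°N:
f = 2Ω sin φ = 2 × 7.29×10⁻⁵ × sin 49° = 1.10×10⁻⁴ s⁻¹
Height gradient: |∂Z/∂n| = 60 m / 753000 m = 7.97×10⁻⁵
On a pressure surface, geostrophic balance gives V_g = (g/f)|∂Z/∂n|:
V_g = 9.81 × 7.97×10⁻⁵ / 1.10×10⁻⁴ = 7.10 m/s
Converting: 7.10 m/s × 3.6 = 26 km/h

26 km/h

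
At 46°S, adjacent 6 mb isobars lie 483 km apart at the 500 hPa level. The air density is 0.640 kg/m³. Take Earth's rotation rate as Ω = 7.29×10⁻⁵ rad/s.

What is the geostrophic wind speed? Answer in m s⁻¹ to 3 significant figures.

Coriolis parameter at 46°S:
f = 2Ω sin φ = 2 × 7.29×10⁻⁵ × sin 46° = 1.05×10⁻⁴ s⁻¹
Pressure gradient: |∂P/∂n| = 600 Pa / 483000 m = 1.24×10⁻³ Pa/m
Geostrophic balance (pressure-gradient force = Coriolis force):
V_g = (1/(fρ)) |∂P/∂n| = 1.24×10⁻³ / (1.05×10⁻⁴ × 0.640) = 18.5 m/s

18.5 m s⁻¹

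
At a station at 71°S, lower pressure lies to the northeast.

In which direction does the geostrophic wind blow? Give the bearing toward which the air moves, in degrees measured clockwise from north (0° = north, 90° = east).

The pressure-gradient force points toward the northeast (bearing 045°).
Geostrophic balance: in the Southern Hemisphere the Coriolis force deflects motion to the left, so the geostrophic wind blows 90° to the left of the pressure-gradient force (low pressure on the right).
Rotating 045° by 90° counterclockwise gives 315° — the wind blows toward the northwest.

315°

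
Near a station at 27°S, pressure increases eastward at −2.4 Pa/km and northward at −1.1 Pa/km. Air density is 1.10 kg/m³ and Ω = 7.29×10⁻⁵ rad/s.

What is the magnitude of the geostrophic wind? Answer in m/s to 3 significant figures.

Coriolis parameter at 27°S:
f = 2Ω sin φ = 2 × 7.29×10⁻⁵ × sin 27° = 6.62×10⁻⁵ s⁻¹
In the Southern Hemisphere f is negative: f = −6.62×10⁻⁵ s⁻¹.
Component geostrophic relations (x east, y north):
u_g = −(1/(fρ)) ∂P/∂y,  v_g = (1/(fρ)) ∂P/∂x
u_g = −(−1.1×10⁻³)/(−6.62×10⁻⁵ × 1.10) = −15.1 m/s;  v_g = (−2.4×10⁻³)/(−6.62×10⁻⁵ × 1.10) = 33.0 m/s
|V_g| = √(u_g² + v_g²) = 36.3 m/s

36.3 m/s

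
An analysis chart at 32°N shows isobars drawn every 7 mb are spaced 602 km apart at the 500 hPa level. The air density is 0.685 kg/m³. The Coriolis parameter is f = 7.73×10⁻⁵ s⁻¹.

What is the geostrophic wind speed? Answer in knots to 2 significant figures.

43 knots

Pressure gradient: |∂P/∂n| = 700 Pa / 602000 m = 1.16×10⁻³ Pa/m
Geostrophic balance (pressure-gradient force = Coriolis force):
V_g = (1/(fρ)) |∂P/∂n| = 1.16×10⁻³ / (7.73×10⁻⁵ × 0.685) = 22.0 m/s
Converting: 22.0 m/s × 1.944 = 43 knots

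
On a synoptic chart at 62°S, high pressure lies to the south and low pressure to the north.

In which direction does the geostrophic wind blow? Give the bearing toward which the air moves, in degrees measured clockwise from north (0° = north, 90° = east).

The pressure-gradient force points toward the north (bearing 000°).
Geostrophic balance: in the Southern Hemisphere the Coriolis force deflects motion to the left, so the geostrophic wind blows 90° to the left of the pressure-gradient force (low pressure on the right).
Rotating 000° by 90° counterclockwise gives 270° — the wind blows toward the west.

270°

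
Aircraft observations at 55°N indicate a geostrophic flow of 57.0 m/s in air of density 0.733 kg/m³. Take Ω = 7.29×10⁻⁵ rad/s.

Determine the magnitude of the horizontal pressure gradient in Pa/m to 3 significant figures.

Coriolis parameter at 55°N:
f = 2Ω sin φ = 2 × 7.29×10⁻⁵ × sin 55° = 1.19×10⁻⁴ s⁻¹
Geostrophic balance rearranged: |∂P/∂n| = f ρ V_g
|∂P/∂n| = 1.19×10⁻⁴ × 0.733 × 57.0 = 4.99×10⁻³ Pa/m

4.99×10⁻³ Pa/m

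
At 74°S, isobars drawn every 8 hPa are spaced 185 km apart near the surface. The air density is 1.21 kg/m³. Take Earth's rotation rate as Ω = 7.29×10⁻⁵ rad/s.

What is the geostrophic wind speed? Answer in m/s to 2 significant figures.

25 m/s

Coriolis parameter at 74°S:
f = 2Ω sin φ = 2 × 7.29×10⁻⁵ × sin 74° = 1.40×10⁻⁴ s⁻¹
Pressure gradient: |∂P/∂n| = 800 Pa / 185000 m = 4.32×10⁻³ Pa/m
Geostrophic balance (pressure-gradient force = Coriolis force):
V_g = (1/(fρ)) |∂P/∂n| = 4.32×10⁻³ / (1.40×10⁻⁴ × 1.21) = 25.5 m/s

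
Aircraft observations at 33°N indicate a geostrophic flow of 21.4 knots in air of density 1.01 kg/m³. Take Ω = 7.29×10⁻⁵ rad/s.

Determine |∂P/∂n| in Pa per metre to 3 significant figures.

8.83×10⁻⁴ Pa/m

Coriolis parameter at 33°N:
f = 2Ω sin φ = 2 × 7.29×10⁻⁵ × sin 33° = 7.94×10⁻⁵ s⁻¹
Wind speed in SI: 21.4 knots = 11.0 m/s
Geostrophic balance rearranged: |∂P/∂n| = f ρ V_g
|∂P/∂n| = 7.94×10⁻⁵ × 1.01 × 11.0 = 8.83×10⁻⁴ Pa/m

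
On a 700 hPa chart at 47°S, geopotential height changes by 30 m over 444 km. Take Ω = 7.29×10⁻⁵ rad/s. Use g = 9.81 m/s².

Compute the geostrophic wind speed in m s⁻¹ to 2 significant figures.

6.2 m s⁻¹

Coriolis parameter at 47°S:
f = 2Ω sin φ = 2 × 7.29×10⁻⁵ × sin 47° = 1.07×10⁻⁴ s⁻¹
Height gradient: |∂Z/∂n| = 30 m / 444000 m = 6.76×10⁻⁵
On a pressure surface, geostrophic balance gives V_g = (g/f)|∂Z/∂n|:
V_g = 9.81 × 6.76×10⁻⁵ / 1.07×10⁻⁴ = 6.22 m/s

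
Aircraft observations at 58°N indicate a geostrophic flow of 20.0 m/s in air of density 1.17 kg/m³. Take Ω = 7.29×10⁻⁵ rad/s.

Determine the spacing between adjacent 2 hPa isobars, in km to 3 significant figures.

Coriolis parameter at 58°N:
f = 2Ω sin φ = 2 × 7.29×10⁻⁵ × sin 58° = 1.24×10⁻⁴ s⁻¹
Geostrophic balance rearranged: |∂P/∂n| = f ρ V_g
|∂P/∂n| = 1.24×10⁻⁴ × 1.17 × 20.0 = 2.89×10⁻³ Pa/m
Isobar spacing: Δn = ΔP/|∂P/∂n| = 200 Pa / 2.89×10⁻³ Pa/m = 69125 m ≈ 69.1 km

69.1 km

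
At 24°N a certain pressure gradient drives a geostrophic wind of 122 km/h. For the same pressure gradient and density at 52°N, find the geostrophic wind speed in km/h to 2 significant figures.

63 km/h

With the same pressure gradient and density, V_g ∝ 1/f ∝ 1/sin φ.
V₂ = V₁ · sin φ₁ / sin φ₂ = 122 × sin 24° / sin 52°
V₂ = 122 × 0.4067/0.7880 = 63 km/h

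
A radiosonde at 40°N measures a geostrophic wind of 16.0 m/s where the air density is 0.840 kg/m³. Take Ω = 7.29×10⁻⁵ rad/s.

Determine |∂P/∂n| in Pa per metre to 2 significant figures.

Coriolis parameter at 40°N:
f = 2Ω sin φ = 2 × 7.29×10⁻⁵ × sin 40° = 9.37×10⁻⁵ s⁻¹
Geostrophic balance rearranged: |∂P/∂n| = f ρ V_g
|∂P/∂n| = 9.37×10⁻⁵ × 0.840 × 16.0 = 1.26×10⁻³ Pa/m

1.3×10⁻³ Pa/m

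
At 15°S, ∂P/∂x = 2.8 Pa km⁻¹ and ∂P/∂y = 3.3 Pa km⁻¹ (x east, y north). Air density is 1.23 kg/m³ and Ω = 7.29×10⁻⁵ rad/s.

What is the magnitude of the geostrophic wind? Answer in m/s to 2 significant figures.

Coriolis parameter at 15°S:
f = 2Ω sin φ = 2 × 7.29×10⁻⁵ × sin 15° = 3.77×10⁻⁵ s⁻¹
In the Southern Hemisphere f is negative: f = −3.77×10⁻⁵ s⁻¹.
Component geostrophic relations (x east, y north):
u_g = −(1/(fρ)) ∂P/∂y,  v_g = (1/(fρ)) ∂P/∂x
u_g = −(3.3×10⁻³)/(−3.77×10⁻⁵ × 1.23) = 71.1 m/s;  v_g = (2.8×10⁻³)/(−3.77×10⁻⁵ × 1.23) = −60.3 m/s
|V_g| = √(u_g² + v_g²) = 93.2 m/s

93 m/s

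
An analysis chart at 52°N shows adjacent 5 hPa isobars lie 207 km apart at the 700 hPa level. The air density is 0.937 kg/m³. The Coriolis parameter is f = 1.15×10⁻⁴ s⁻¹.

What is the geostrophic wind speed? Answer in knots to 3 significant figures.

43.6 knots

Pressure gradient: |∂P/∂n| = 500 Pa / 207000 m = 2.42×10⁻³ Pa/m
Geostrophic balance (pressure-gradient force = Coriolis force):
V_g = (1/(fρ)) |∂P/∂n| = 2.42×10⁻³ / (1.15×10⁻⁴ × 0.937) = 22.4 m/s
Converting: 22.4 m/s × 1.944 = 43.6 knots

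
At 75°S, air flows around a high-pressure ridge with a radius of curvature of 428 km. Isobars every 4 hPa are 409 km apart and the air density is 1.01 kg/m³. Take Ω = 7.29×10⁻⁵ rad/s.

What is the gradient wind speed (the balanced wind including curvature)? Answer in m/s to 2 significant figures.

Coriolis parameter at 75°S:
f = 2Ω sin φ = 2 × 7.29×10⁻⁵ × sin 75° = 1.41×10⁻⁴ s⁻¹
Pressure gradient: |∂P/∂n| = 400 Pa / 409000 m = 9.78×10⁻⁴ Pa/m
Geostrophic speed: V_g = |∂P/∂n|/(fρ) = 9.78×10⁻⁴/(1.41×10⁻⁴ × 1.01) = 6.88 m/s
Around a high, pressure-gradient force acts outward with centrifugal, so Coriolis balances both:
fV = (1/ρ)|∂P/∂n| + V²/R  →  V² − fR·V + fR·V_g = 0
With fR = 1.41×10⁻⁴ × 428×10³ m = 60.3 m/s:
V = [fR − √((fR)² − 4 fR V_g)]/2 = [60.3 − √(60.3² − 4×60.3×6.88)]/2 = 7.91 m/s
Supergeostrophic (V > V_g = 6.88 m/s), as expected around a high.

7.9 m/s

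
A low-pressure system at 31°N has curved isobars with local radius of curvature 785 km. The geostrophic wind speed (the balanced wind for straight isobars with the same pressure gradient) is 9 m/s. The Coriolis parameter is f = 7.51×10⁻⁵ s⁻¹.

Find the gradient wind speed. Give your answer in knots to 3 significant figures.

15.4 knots

Around a low, centrifugal force acts outward with Coriolis, so pressure-gradient force balances both:
(1/ρ)|∂P/∂n| = fV + V²/R  →  V² + fR·V − fR·V_g = 0
With fR = 7.51×10⁻⁵ × 785×10³ m = 59.0 m/s:
V = [−fR + √((fR)² + 4 fR V_g)]/2 = [−59.0 + √(59.0² + 4×59.0×9)]/2 = 7.93 m/s
Subgeostrophic (V < V_g = 9 m/s), as expected around a low.
Converting: 7.93 m/s × 1.944 = 15.4 knots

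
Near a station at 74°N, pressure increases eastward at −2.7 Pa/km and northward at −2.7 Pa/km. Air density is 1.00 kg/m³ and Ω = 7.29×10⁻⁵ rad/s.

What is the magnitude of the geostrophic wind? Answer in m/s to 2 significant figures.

Coriolis parameter at 74°N:
f = 2Ω sin φ = 2 × 7.29×10⁻⁵ × sin 74° = 1.40×10⁻⁴ s⁻¹
Component geostrophic relations (x east, y north):
u_g = −(1/(fρ)) ∂P/∂y,  v_g = (1/(fρ)) ∂P/∂x
u_g = −(−2.7×10⁻³)/(1.40×10⁻⁴ × 1.00) = 19.3 m/s;  v_g = (−2.7×10⁻³)/(1.40×10⁻⁴ × 1.00) = −19.3 m/s
|V_g| = √(u_g² + v_g²) = 27.2 m/s

27 m/s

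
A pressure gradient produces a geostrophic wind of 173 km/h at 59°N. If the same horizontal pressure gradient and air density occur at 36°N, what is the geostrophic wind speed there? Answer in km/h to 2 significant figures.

With the same pressure gradient and density, V_g ∝ 1/f ∝ 1/sin φ.
V₂ = V₁ · sin φ₁ / sin φ₂ = 173 × sin 59° / sin 36°
V₂ = 173 × 0.8572/0.5878 = 250 km/h

250 km/h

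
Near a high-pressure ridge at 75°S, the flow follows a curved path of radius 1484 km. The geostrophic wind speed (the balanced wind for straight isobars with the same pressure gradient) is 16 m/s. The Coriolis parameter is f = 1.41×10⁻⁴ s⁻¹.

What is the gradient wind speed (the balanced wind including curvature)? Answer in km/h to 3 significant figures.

62.8 km/h

Around a high, pressure-gradient force acts outward with centrifugal, so Coriolis balances both:
fV = (1/ρ)|∂P/∂n| + V²/R  →  V² − fR·V + fR·V_g = 0
With fR = 1.41×10⁻⁴ × 1484×10³ m = 209 m/s:
V = [fR − √((fR)² − 4 fR V_g)]/2 = [209 − √(209² − 4×209×16)]/2 = 17.5 m/s
Supergeostrophic (V > V_g = 16 m/s), as expected around a high.
Converting: 17.5 m/s × 3.6 = 62.8 km/h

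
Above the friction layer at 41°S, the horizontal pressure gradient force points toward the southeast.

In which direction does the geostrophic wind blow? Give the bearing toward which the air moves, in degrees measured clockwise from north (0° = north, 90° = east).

The pressure-gradient force points toward the southeast (bearing 135°).
Geostrophic balance: in the Southern Hemisphere the Coriolis force deflects motion to the left, so the geostrophic wind blows 90° to the left of the pressure-gradient force (low pressure on the right).
Rotating 135° by 90° counterclockwise gives 045° — the wind blows toward the northeast.

045°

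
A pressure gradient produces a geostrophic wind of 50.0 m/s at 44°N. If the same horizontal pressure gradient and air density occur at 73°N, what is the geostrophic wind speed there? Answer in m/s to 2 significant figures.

36 m/s

With the same pressure gradient and density, V_g ∝ 1/f ∝ 1/sin φ.
V₂ = V₁ · sin φ₁ / sin φ₂ = 50.0 × sin 44° / sin 73°
V₂ = 50.0 × 0.6947/0.9563 = 36 m/s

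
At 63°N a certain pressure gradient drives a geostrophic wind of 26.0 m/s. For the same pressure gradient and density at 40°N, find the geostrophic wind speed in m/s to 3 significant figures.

36.0 m/s

With the same pressure gradient and density, V_g ∝ 1/f ∝ 1/sin φ.
V₂ = V₁ · sin φ₁ / sin φ₂ = 26.0 × sin 63° / sin 40°
V₂ = 26.0 × 0.8910/0.6428 = 36.0 m/s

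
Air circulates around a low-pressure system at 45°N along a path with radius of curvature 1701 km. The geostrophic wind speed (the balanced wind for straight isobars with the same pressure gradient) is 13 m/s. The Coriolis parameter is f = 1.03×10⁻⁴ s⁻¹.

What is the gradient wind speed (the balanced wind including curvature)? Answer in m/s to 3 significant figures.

12.2 m/s

Around a low, centrifugal force acts outward with Coriolis, so pressure-gradient force balances both:
(1/ρ)|∂P/∂n| = fV + V²/R  →  V² + fR·V − fR·V_g = 0
With fR = 1.03×10⁻⁴ × 1701×10³ m = 175 m/s:
V = [−fR + √((fR)² + 4 fR V_g)]/2 = [−175 + √(175² + 4×175×13)]/2 = 12.2 m/s
Subgeostrophic (V < V_g = 13 m/s), as expected around a low.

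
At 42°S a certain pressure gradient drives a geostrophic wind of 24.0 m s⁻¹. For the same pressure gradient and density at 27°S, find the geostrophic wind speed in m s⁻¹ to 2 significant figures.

With the same pressure gradient and density, V_g ∝ 1/f ∝ 1/sin φ.
V₂ = V₁ · sin φ₁ / sin φ₂ = 24.0 × sin 42° / sin 27°
V₂ = 24.0 × 0.6691/0.4540 = 35 m s⁻¹

35 m s⁻¹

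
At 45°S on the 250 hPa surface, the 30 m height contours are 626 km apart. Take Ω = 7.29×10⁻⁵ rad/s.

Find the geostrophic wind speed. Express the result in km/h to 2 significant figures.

16 km/h

Coriolis parameter at 45°S:
f = 2Ω sin φ = 2 × 7.29×10⁻⁵ × sin 45° = 1.03×10⁻⁴ s⁻¹
Height gradient: |∂Z/∂n| = 30 m / 626000 m = 4.79×10⁻⁵
On a pressure surface, geostrophic balance gives V_g = (g/f)|∂Z/∂n|:
V_g = 9.81 × 4.79×10⁻⁵ / 1.03×10⁻⁴ = 4.56 m/s
Converting: 4.56 m/s × 3.6 = 16 km/h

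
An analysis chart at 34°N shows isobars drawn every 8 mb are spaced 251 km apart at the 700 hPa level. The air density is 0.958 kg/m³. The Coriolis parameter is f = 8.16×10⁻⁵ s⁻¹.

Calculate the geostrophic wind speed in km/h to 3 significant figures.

Pressure gradient: |∂P/∂n| = 800 Pa / 251000 m = 3.19×10⁻³ Pa/m
Geostrophic balance (pressure-gradient force = Coriolis force):
V_g = (1/(fρ)) |∂P/∂n| = 3.19×10⁻³ / (8.16×10⁻⁵ × 0.958) = 40.8 m/s
Converting: 40.8 m/s × 3.6 = 147 km/h

147 km/h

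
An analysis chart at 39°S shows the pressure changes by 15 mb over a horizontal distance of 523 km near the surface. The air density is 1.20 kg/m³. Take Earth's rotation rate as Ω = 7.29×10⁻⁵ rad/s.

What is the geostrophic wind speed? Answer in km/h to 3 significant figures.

Coriolis parameter at 39°S:
f = 2Ω sin φ = 2 × 7.29×10⁻⁵ × sin 39° = 9.18×10⁻⁵ s⁻¹
Pressure gradient: |∂P/∂n| = 1500 Pa / 523000 m = 2.87×10⁻³ Pa/m
Geostrophic balance (pressure-gradient force = Coriolis force):
V_g = (1/(fρ)) |∂P/∂n| = 2.87×10⁻³ / (9.18×10⁻⁵ × 1.20) = 26.0 m/s
Converting: 26.0 m/s × 3.6 = 93.8 km/h

93.8 km/h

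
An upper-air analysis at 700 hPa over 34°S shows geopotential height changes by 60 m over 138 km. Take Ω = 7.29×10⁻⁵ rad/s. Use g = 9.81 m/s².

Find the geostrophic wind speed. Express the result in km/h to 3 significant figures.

Coriolis parameter at 34°S:
f = 2Ω sin φ = 2 × 7.29×10⁻⁵ × sin 34° = 8.15×10⁻⁵ s⁻¹
Height gradient: |∂Z/∂n| = 60 m / 138000 m = 4.35×10⁻⁴
On a pressure surface, geostrophic balance gives V_g = (g/f)|∂Z/∂n|:
V_g = 9.81 × 4.35×10⁻⁴ / 8.15×10⁻⁵ = 52.3 m/s
Converting: 52.3 m/s × 3.6 = 188 km/h

188 km/h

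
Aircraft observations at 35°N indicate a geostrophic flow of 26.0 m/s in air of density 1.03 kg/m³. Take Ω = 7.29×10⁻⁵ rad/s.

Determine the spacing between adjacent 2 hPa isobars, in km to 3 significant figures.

89.3 km

Coriolis parameter at 35°N:
f = 2Ω sin φ = 2 × 7.29×10⁻⁵ × sin 35° = 8.36×10⁻⁵ s⁻¹
Geostrophic balance rearranged: |∂P/∂n| = f ρ V_g
|∂P/∂n| = 8.36×10⁻⁵ × 1.03 × 26.0 = 2.24×10⁻³ Pa/m
Isobar spacing: Δn = ΔP/|∂P/∂n| = 200 Pa / 2.24×10⁻³ Pa/m = 89304 m ≈ 89.3 km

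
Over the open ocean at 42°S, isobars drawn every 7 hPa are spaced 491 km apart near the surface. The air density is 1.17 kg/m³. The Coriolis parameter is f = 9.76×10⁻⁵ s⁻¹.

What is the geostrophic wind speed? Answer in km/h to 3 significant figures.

Pressure gradient: |∂P/∂n| = 700 Pa / 491000 m = 1.43×10⁻³ Pa/m
Geostrophic balance (pressure-gradient force = Coriolis force):
V_g = (1/(fρ)) |∂P/∂n| = 1.43×10⁻³ / (9.76×10⁻⁵ × 1.17) = 12.5 m/s
Converting: 12.5 m/s × 3.6 = 44.9 km/h

44.9 km/h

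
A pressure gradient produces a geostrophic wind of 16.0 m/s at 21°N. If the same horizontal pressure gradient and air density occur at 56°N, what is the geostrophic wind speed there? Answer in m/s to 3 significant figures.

With the same pressure gradient and density, V_g ∝ 1/f ∝ 1/sin φ.
V₂ = V₁ · sin φ₁ / sin φ₂ = 16.0 × sin 21° / sin 56°
V₂ = 16.0 × 0.3584/0.8290 = 6.92 m/s

6.92 m/s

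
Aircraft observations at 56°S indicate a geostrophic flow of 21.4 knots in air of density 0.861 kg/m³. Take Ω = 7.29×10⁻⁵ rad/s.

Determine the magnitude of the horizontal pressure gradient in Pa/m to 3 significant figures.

1.15×10⁻³ Pa/m

Coriolis parameter at 56°S:
f = 2Ω sin φ = 2 × 7.29×10⁻⁵ × sin 56° = 1.21×10⁻⁴ s⁻¹
Wind speed in SI: 21.4 knots = 11.0 m/s
Geostrophic balance rearranged: |∂P/∂n| = f ρ V_g
|∂P/∂n| = 1.21×10⁻⁴ × 0.861 × 11.0 = 1.15×10⁻³ Pa/m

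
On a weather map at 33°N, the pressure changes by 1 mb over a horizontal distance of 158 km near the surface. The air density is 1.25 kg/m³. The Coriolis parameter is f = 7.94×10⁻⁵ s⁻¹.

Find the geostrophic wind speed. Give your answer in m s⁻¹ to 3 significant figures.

Pressure gradient: |∂P/∂n| = 100 Pa / 158000 m = 6.33×10⁻⁴ Pa/m
Geostrophic balance (pressure-gradient force = Coriolis force):
V_g = (1/(fρ)) |∂P/∂n| = 6.33×10⁻⁴ / (7.94×10⁻⁵ × 1.25) = 6.38 m/s

6.38 m s⁻¹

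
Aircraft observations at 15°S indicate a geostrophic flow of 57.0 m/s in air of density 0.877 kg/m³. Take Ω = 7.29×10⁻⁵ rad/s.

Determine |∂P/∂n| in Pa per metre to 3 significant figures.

1.89×10⁻³ Pa/m

Coriolis parameter at 15°S:
f = 2Ω sin φ = 2 × 7.29×10⁻⁵ × sin 15° = 3.77×10⁻⁵ s⁻¹
Geostrophic balance rearranged: |∂P/∂n| = f ρ V_g
|∂P/∂n| = 3.77×10⁻⁵ × 0.877 × 57.0 = 1.89×10⁻³ Pa/m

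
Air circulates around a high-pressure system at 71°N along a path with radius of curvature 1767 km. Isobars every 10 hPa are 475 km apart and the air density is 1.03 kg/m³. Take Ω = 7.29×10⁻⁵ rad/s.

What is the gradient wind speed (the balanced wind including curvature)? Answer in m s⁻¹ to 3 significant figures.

Coriolis parameter at 71°N:
f = 2Ω sin φ = 2 × 7.29×10⁻⁵ × sin 71° = 1.38×10⁻⁴ s⁻¹
Pressure gradient: |∂P/∂n| = 1000 Pa / 475000 m = 2.11×10⁻³ Pa/m
Geostrophic speed: V_g = |∂P/∂n|/(fρ) = 2.11×10⁻³/(1.38×10⁻⁴ × 1.03) = 14.8 m/s
Around a high, pressure-gradient force acts outward with centrifugal, so Coriolis balances both:
fV = (1/ρ)|∂P/∂n| + V²/R  →  V² − fR·V + fR·V_g = 0
With fR = 1.38×10⁻⁴ × 1767×10³ m = 244 m/s:
V = [fR − √((fR)² − 4 fR V_g)]/2 = [244 − √(244² − 4×244×14.8)]/2 = 15.9 m/s
Supergeostrophic (V > V_g = 14.8 m/s), as expected around a high.

15.9 m s⁻¹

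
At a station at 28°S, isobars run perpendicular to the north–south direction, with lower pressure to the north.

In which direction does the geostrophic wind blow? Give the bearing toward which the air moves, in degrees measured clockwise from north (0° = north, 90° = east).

270°

The pressure-gradient force points toward the north (bearing 000°).
Geostrophic balance: in the Southern Hemisphere the Coriolis force deflects motion to the left, so the geostrophic wind blows 90° to the left of the pressure-gradient force (low pressure on the right).
Rotating 000° by 90° counterclockwise gives 270° — the wind blows toward the west.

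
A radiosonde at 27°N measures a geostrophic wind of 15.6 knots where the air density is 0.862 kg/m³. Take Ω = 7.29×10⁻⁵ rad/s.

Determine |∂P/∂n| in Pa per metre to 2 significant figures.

Coriolis parameter at 27°N:
f = 2Ω sin φ = 2 × 7.29×10⁻⁵ × sin 27° = 6.62×10⁻⁵ s⁻¹
Wind speed in SI: 15.6 knots = 8.03 m/s
Geostrophic balance rearranged: |∂P/∂n| = f ρ V_g
|∂P/∂n| = 6.62×10⁻⁵ × 0.862 × 8.03 = 4.58×10⁻⁴ Pa/m

4.6×10⁻⁴ Pa/m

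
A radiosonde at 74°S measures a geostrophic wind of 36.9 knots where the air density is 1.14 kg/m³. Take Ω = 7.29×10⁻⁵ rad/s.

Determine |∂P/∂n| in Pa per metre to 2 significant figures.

3.0×10⁻³ Pa/m

Coriolis parameter at 74°S:
f = 2Ω sin φ = 2 × 7.29×10⁻⁵ × sin 74° = 1.40×10⁻⁴ s⁻¹
Wind speed in SI: 36.9 knots = 19.0 m/s
Geostrophic balance rearranged: |∂P/∂n| = f ρ V_g
|∂P/∂n| = 1.40×10⁻⁴ × 1.14 × 19.0 = 3.03×10⁻³ Pa/m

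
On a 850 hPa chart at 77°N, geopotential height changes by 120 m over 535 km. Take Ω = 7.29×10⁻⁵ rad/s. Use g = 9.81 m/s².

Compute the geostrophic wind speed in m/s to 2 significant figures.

Coriolis parameter at 77°N:
f = 2Ω sin φ = 2 × 7.29×10⁻⁵ × sin 77° = 1.42×10⁻⁴ s⁻¹
Height gradient: |∂Z/∂n| = 120 m / 535000 m = 2.24×10⁻⁴
On a pressure surface, geostrophic balance gives V_g = (g/f)|∂Z/∂n|:
V_g = 9.81 × 2.24×10⁻⁴ / 1.42×10⁻⁴ = 15.5 m/s

15 m/s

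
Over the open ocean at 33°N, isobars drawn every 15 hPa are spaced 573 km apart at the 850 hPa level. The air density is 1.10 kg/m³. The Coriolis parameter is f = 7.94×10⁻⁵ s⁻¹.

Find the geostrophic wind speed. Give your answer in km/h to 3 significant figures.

Pressure gradient: |∂P/∂n| = 1500 Pa / 573000 m = 2.62×10⁻³ Pa/m
Geostrophic balance (pressure-gradient force = Coriolis force):
V_g = (1/(fρ)) |∂P/∂n| = 2.62×10⁻³ / (7.94×10⁻⁵ × 1.10) = 30.0 m/s
Converting: 30.0 m/s × 3.6 = 108 km/h

108 km/h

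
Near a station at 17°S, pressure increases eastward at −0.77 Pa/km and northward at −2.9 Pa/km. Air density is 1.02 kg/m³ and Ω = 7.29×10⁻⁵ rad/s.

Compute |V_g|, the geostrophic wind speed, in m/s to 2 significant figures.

Coriolis parameter at 17°S:
f = 2Ω sin φ = 2 × 7.29×10⁻⁵ × sin 17° = 4.26×10⁻⁵ s⁻¹
In the Southern Hemisphere f is negative: f = −4.26×10⁻⁵ s⁻¹.
Component geostrophic relations (x east, y north):
u_g = −(1/(fρ)) ∂P/∂y,  v_g = (1/(fρ)) ∂P/∂x
u_g = −(−2.9×10⁻³)/(−4.26×10⁻⁵ × 1.02) = −66.7 m/s;  v_g = (−0.77×10⁻³)/(−4.26×10⁻⁵ × 1.02) = 17.7 m/s
|V_g| = √(u_g² + v_g²) = 69.0 m/s

69 m/s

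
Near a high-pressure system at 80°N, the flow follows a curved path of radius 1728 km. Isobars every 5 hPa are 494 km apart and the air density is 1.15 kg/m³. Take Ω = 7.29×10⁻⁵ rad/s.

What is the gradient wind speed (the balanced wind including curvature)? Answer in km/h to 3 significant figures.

Coriolis parameter at 80°N:
f = 2Ω sin φ = 2 × 7.29×10⁻⁵ × sin 80° = 1.44×10⁻⁴ s⁻¹
Pressure gradient: |∂P/∂n| = 500 Pa / 494000 m = 1.01×10⁻³ Pa/m
Geostrophic speed: V_g = |∂P/∂n|/(fρ) = 1.01×10⁻³/(1.44×10⁻⁴ × 1.15) = 6.13 m/s
Around a high, pressure-gradient force acts outward with centrifugal, so Coriolis balances both:
fV = (1/ρ)|∂P/∂n| + V²/R  →  V² − fR·V + fR·V_g = 0
With fR = 1.44×10⁻⁴ × 1728×10³ m = 248 m/s:
V = [fR − √((fR)² − 4 fR V_g)]/2 = [248 − √(248² − 4×248×6.13)]/2 = 6.29 m/s
Supergeostrophic (V > V_g = 6.13 m/s), as expected around a high.
Converting: 6.29 m/s × 3.6 = 22.6 km/h

22.6 km/h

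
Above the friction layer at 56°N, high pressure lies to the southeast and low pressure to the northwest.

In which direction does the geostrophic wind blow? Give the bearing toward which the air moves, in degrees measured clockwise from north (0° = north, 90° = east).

045°

The pressure-gradient force points toward the northwest (bearing 315°).
Geostrophic balance: in the Northern Hemisphere the Coriolis force deflects motion to the right, so the geostrophic wind blows 90° to the right of the pressure-gradient force (low pressure on the left).
Rotating 315° by 90° clockwise gives 045° — the wind blows toward the northeast.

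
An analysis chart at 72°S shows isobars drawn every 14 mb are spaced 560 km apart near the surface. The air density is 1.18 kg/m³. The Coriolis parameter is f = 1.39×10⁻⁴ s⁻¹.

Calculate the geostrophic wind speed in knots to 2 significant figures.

30 knots

Pressure gradient: |∂P/∂n| = 1400 Pa / 560000 m = 2.50×10⁻³ Pa/m
Geostrophic balance (pressure-gradient force = Coriolis force):
V_g = (1/(fρ)) |∂P/∂n| = 2.50×10⁻³ / (1.39×10⁻⁴ × 1.18) = 15.2 m/s
Converting: 15.2 m/s × 1.944 = 30 knots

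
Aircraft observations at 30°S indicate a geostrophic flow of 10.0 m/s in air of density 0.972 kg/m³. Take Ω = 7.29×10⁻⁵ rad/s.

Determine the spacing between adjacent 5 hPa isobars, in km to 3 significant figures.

Coriolis parameter at 30°S:
f = 2Ω sin φ = 2 × 7.29×10⁻⁵ × sin 30° = 7.29×10⁻⁵ s⁻¹
Geostrophic balance rearranged: |∂P/∂n| = f ρ V_g
|∂P/∂n| = 7.29×10⁻⁵ × 0.972 × 10.0 = 7.09×10⁻⁴ Pa/m
Isobar spacing: Δn = ΔP/|∂P/∂n| = 500 Pa / 7.09×10⁻⁴ Pa/m = 705629 m ≈ 706 km

706 km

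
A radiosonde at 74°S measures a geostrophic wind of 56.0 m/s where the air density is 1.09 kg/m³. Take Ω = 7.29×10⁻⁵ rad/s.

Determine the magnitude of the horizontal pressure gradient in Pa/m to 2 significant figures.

8.6×10⁻³ Pa/m

Coriolis parameter at 74°S:
f = 2Ω sin φ = 2 × 7.29×10⁻⁵ × sin 74° = 1.40×10⁻⁴ s⁻¹
Geostrophic balance rearranged: |∂P/∂n| = f ρ V_g
|∂P/∂n| = 1.40×10⁻⁴ × 1.09 × 56.0 = 8.55×10⁻³ Pa/m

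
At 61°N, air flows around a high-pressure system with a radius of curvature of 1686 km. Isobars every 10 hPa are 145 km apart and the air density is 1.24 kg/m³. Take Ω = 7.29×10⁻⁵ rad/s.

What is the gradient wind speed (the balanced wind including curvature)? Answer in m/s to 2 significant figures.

61 m/s

Coriolis parameter at 61°N:
f = 2Ω sin φ = 2 × 7.29×10⁻⁵ × sin 61° = 1.28×10⁻⁴ s⁻¹
Pressure gradient: |∂P/∂n| = 1000 Pa / 145000 m = 6.90×10⁻³ Pa/m
Geostrophic speed: V_g = |∂P/∂n|/(fρ) = 6.90×10⁻³/(1.28×10⁻⁴ × 1.24) = 43.6 m/s
Around a high, pressure-gradient force acts outward with centrifugal, so Coriolis balances both:
fV = (1/ρ)|∂P/∂n| + V²/R  →  V² − fR·V + fR·V_g = 0
With fR = 1.28×10⁻⁴ × 1686×10³ m = 215 m/s:
V = [fR − √((fR)² − 4 fR V_g)]/2 = [215 − √(215² − 4×215×43.6)]/2 = 60.8 m/s
Supergeostrophic (V > V_g = 43.6 m/s), as expected around a high.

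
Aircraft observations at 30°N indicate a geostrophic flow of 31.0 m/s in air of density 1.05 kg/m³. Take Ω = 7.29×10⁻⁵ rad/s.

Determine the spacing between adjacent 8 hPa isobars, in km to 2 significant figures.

340 km

Coriolis parameter at 30°N:
f = 2Ω sin φ = 2 × 7.29×10⁻⁵ × sin 30° = 7.29×10⁻⁵ s⁻¹
Geostrophic balance rearranged: |∂P/∂n| = f ρ V_g
|∂P/∂n| = 7.29×10⁻⁵ × 1.05 × 31.0 = 2.37×10⁻³ Pa/m
Isobar spacing: Δn = ΔP/|∂P/∂n| = 800 Pa / 2.37×10⁻³ Pa/m = 337141 m ≈ 340 km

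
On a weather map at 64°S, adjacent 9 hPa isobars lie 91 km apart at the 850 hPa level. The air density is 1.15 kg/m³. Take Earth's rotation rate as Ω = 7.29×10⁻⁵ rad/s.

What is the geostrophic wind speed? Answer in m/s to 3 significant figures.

65.6 m/s

Coriolis parameter at 64°S:
f = 2Ω sin φ = 2 × 7.29×10⁻⁵ × sin 64° = 1.31×10⁻⁴ s⁻¹
Pressure gradient: |∂P/∂n| = 900 Pa / 91000 m = 9.89×10⁻³ Pa/m
Geostrophic balance (pressure-gradient force = Coriolis force):
V_g = (1/(fρ)) |∂P/∂n| = 9.89×10⁻³ / (1.31×10⁻⁴ × 1.15) = 65.6 m/s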